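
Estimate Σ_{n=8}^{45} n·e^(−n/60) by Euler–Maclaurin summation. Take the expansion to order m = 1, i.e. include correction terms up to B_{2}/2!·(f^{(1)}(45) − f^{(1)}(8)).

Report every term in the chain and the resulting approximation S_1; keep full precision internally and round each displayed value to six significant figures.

∫_8^45 x·e^(−x/60) dx evaluates to 594.798.
Endpoint term: (f(8) + f(45))/2 = (7.00139 + 21.2565)/2 = 14.1289.
Integral + boundary = 608.927.
Order-1 term: 1/12 · (0.118092 − 0.758484) = -0.0533660.

S_1 ≈ 608.873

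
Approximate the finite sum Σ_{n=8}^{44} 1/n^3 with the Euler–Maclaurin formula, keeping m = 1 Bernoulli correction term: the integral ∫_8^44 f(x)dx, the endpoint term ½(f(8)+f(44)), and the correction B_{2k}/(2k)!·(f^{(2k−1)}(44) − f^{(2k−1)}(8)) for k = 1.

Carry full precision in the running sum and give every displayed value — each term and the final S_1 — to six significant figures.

S_1 ≈ 0.00859764

∫_8^44 1/x^3 dx evaluates to 0.00755424.
Endpoint term: (f(8) + f(44))/2 = (0.00195312 + 1.17393e-05)/2 = 0.000982432.
Integral + boundary = 0.00853667.
Order-1 term: 1/12 · (-8.00406e-07 − (-0.000732422)) = 6.09685e-05.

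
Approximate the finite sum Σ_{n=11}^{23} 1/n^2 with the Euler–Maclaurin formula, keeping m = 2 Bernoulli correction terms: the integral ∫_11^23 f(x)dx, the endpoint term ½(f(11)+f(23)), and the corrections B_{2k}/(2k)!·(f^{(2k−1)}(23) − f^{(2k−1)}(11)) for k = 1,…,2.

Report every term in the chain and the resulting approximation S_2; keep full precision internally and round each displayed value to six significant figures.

Integral: ∫_11^23 1/x^2 dx = 0.0474308.
½[f(11) + f(23)] = ½[0.00826446 + 0.00189036] = 0.00507741.
So far: 0.0525082.
Correction k=1: B_{2}/2! · (f^{(1)}(23) − f^{(1)}(11)) = 1/12 · (-0.000164379 − (-0.00150263)) = 0.000111521.
Running total after k=1: 0.0526198.
Correction k=2: B_{4}/4! · (f^{(3)}(23) − f^{(3)}(11)) = −1/720 · (-3.72883e-06 − (-0.000149021)) = -2.01795e-07.

S_2 ≈ 0.0526196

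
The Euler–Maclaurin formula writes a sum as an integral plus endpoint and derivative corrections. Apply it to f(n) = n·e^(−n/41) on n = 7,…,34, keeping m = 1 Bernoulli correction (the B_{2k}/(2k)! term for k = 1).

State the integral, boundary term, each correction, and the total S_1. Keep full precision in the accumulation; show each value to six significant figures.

S_1 ≈ 327.602

∫_7^34 x·e^(−x/41) dx evaluates to 317.285.
Boundary: ½(f(7) + f(34)) = ½(5.90133 + 14.8365) = 10.3689.
Integral + boundary = 327.654.
Order-1 term: 1/12 · (0.0745019 − 0.699113) = -0.0520509.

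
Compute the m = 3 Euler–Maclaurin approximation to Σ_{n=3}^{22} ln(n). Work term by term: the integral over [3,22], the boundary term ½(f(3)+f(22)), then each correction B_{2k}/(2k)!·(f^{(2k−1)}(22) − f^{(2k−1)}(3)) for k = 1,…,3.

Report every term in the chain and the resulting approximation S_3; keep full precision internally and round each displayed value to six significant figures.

S_3 ≈ 47.7780

∫_3^22 ln(x) dx evaluates to 45.7071.
Boundary: ½(f(3) + f(22)) = ½(1.09861 + 3.09104) = 2.09483.
Running total after boundary: 47.8019.
k=1: B_{2}/(2)! × [f^{(1)}(22) − f^{(1)}(3)] = 1/12 × (0.0454545 − 0.333333) = -0.0239899.
After k=1: 47.7779.
k=2: B_{4}/(4)! × [f^{(3)}(22) − f^{(3)}(3)] = −1/720 × (0.000187829 − 0.0740741) = 0.000102620.
After k=2: 47.7780.
k=3: B_{6}/(6)! × [f^{(5)}(22) − f^{(5)}(3)] = 1/30240 × (4.65691e-06 − 0.0987654) = -3.26590e-06.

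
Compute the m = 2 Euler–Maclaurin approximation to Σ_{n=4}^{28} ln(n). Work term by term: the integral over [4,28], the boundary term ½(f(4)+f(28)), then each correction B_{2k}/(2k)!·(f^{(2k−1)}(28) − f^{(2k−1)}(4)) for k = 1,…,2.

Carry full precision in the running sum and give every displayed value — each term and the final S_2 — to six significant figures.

The integral term ∫_4^28 ln(x) dx = 63.7565.
Endpoint term: (f(4) + f(28))/2 = (1.38629 + 3.33220)/2 = 2.35925.
So far: 66.1158.
k=1: B_{2}/(2)! × [f^{(1)}(28) − f^{(1)}(4)] = 1/12 × (0.0357143 − 0.250000) = -0.0178571.
After k=1: 66.0979.
k=2: B_{4}/(4)! × [f^{(3)}(28) − f^{(3)}(4)] = −1/720 × (9.11079e-05 − 0.0312500) = 4.32762e-05.

S_2 ≈ 66.0980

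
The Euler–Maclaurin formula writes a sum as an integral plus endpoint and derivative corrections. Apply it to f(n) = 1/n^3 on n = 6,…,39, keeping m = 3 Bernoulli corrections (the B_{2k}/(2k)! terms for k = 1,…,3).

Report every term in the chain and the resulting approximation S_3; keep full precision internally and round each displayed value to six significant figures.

S_3 ≈ 0.0160745

Integral: ∫_6^39 1/x^3 dx = 0.0135602.
Boundary: ½(f(6) + f(39)) = ½(0.00462963 + 1.68580e-05) = 0.00232324.
So far: 0.0158834.
Correction k=1: B_{2}/2! · (f^{(1)}(39) − f^{(1)}(6)) = 1/12 · (-1.29677e-06 − (-0.00231481)) = 0.000192793.
Partial sum through k=1: 0.0160762.
Correction k=2: B_{4}/4! · (f^{(3)}(39) − f^{(3)}(6)) = −1/720 · (-1.70515e-08 − (-0.00128601)) = -1.78610e-06.
Partial sum through k=2: 0.0160744.
Correction k=3: B_{6}/6! · (f^{(5)}(39) − f^{(5)}(6)) = 1/30240 · (-4.70851e-10 − (-0.00150034)) = 4.96145e-08.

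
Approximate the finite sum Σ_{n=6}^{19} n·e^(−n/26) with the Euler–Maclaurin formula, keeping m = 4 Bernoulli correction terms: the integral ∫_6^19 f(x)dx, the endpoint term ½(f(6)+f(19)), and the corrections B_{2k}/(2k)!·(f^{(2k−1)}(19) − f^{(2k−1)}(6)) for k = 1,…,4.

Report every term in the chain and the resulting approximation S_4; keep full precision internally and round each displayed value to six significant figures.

Integral: ∫_6^19 x·e^(−x/26) dx = 97.1437.
Endpoint term: (f(6) + f(19))/2 = (4.76354 + 9.14923)/2 = 6.95638.
So far: 104.100.
Correction k=1: B_{2}/2! · (f^{(1)}(19) − f^{(1)}(6)) = 1/12 · (0.129645 − 0.610710) = -0.0400887.
Running total after k=1: 104.060.
Correction k=2: B_{4}/4! · (f^{(3)}(19) − f^{(3)}(6)) = −1/720 · (0.00161645 − 0.00325230) = 2.27201e-06.
Running total after k=2: 104.060.
Correction k=3: B_{6}/6! · (f^{(5)}(19) − f^{(5)}(6)) = 1/30240 · (4.49870e-06 − 8.28578e-06) = -1.25234e-10.
Running total after k=3: 104.060.
Correction k=4: B_{8}/8! · (f^{(7)}(19) − f^{(7)}(6)) = −1/1209600 · (9.77249e-09 − 1.73971e-08) = 6.30344e-15.

S_4 ≈ 104.060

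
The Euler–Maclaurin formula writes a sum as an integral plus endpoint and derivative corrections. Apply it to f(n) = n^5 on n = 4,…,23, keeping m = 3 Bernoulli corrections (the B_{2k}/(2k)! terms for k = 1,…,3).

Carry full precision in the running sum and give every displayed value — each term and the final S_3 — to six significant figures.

∫_4^23 x^5 dx evaluates to 2.46720e+07.
½[f(4) + f(23)] = ½[1024.00 + 6.43634e+06] = 3.21868e+06.
Running total after boundary: 2.78906e+07.
k=1: B_{2}/(2)! × [f^{(1)}(23) − f^{(1)}(4)] = 1/12 × (1.39920e+06 − 1280.00) = 116494.
Partial sum through k=1: 2.80071e+07.
k=2: B_{4}/(4)! × [f^{(3)}(23) − f^{(3)}(4)] = −1/720 × (31740.0 − 960.000) = -42.7500.
Partial sum through k=2: 2.80071e+07.
k=3: B_{6}/(6)! × [f^{(5)}(23) − f^{(5)}(4)] = 1/30240 × (120.000 − 120.000) = 0.00000.

S_3 ≈ 2.80071e+07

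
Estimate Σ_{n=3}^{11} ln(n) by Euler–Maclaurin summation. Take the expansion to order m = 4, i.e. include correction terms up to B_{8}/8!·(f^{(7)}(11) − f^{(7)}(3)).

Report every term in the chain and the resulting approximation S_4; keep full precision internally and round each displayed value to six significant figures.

The integral term ∫_3^11 ln(x) dx = 15.0810.
Endpoint term: (f(3) + f(11))/2 = (1.09861 + 2.39790)/2 = 1.74825.
Integral + boundary = 16.8293.
k=1: B_{2}/(2)! × [f^{(1)}(11) − f^{(1)}(3)] = 1/12 × (0.0909091 − 0.333333) = -0.0202020.
Partial sum through k=1: 16.8091.
k=2: B_{4}/(4)! × [f^{(3)}(11) − f^{(3)}(3)] = −1/720 × (0.00150263 − 0.0740741) = 0.000100794.
Partial sum through k=2: 16.8092.
k=3: B_{6}/(6)! × [f^{(5)}(11) − f^{(5)}(3)] = 1/30240 × (0.000149021 − 0.0987654) = -3.26112e-06.
Partial sum through k=3: 16.8092.
k=4: B_{8}/(8)! × [f^{(7)}(11) − f^{(7)}(3)] = −1/1209600 × (3.69474e-05 − 0.329218) = 2.72141e-07.

S_4 ≈ 16.8092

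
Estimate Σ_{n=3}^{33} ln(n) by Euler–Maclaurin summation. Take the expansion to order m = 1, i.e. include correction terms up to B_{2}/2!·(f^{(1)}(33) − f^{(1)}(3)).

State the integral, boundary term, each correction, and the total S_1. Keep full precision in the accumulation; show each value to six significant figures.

S_1 ≈ 84.3612

∫_3^33 ln(x) dx evaluates to 82.0889.
Boundary: ½(f(3) + f(33)) = ½(1.09861 + 3.49651) = 2.29756.
Running total after boundary: 84.3865.
k=1: B_{2}/(2)! × [f^{(1)}(33) − f^{(1)}(3)] = 1/12 × (0.0303030 − 0.333333) = -0.0252525.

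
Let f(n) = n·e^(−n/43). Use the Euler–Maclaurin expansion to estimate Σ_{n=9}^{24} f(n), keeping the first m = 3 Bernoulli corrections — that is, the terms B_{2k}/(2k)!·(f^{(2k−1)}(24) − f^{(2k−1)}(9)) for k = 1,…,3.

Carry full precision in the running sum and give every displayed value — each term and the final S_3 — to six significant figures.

S_3 ≈ 175.499

Integral: ∫_9^24 x·e^(−x/43) dx = 165.013.
Endpoint term: (f(9) + f(24))/2 = (7.30035 + 13.7345)/2 = 10.5174.
So far: 175.531.
Order-1 term: 1/12 · (0.252865 − 0.641374) = -0.0323758.
After k=1: 175.499.
Order-2 term: −1/720 · (0.000755765 − 0.00122427) = 6.50700e-07.
After k=2: 175.499.
Order-3 term: 1/30240 · (7.43523e-07 − 1.13665e-06) = -1.30002e-11.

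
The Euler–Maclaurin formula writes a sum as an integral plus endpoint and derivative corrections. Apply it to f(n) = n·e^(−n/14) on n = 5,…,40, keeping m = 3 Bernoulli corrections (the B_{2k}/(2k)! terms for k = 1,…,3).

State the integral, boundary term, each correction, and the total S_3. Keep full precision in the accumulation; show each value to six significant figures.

The integral term ∫_5^40 x·e^(−x/14) dx = 142.694.
Endpoint term: (f(5) + f(40))/2 = (3.49836 + 2.29730)/2 = 2.89783.
Running total after boundary: 145.592.
Correction k=1: B_{2}/2! · (f^{(1)}(40) − f^{(1)}(5)) = 1/12 · (-0.106661 − 0.449789) = -0.0463708.
Running total after k=1: 145.545.
Correction k=2: B_{4}/4! · (f^{(3)}(40) − f^{(3)}(5)) = −1/720 · (4.18605e-05 − 0.00943436) = 1.30451e-05.
Running total after k=2: 145.545.
Correction k=3: B_{6}/6! · (f^{(5)}(40) − f^{(5)}(5)) = 1/30240 · (3.20361e-06 − 8.45606e-05) = -2.69038e-09.

S_3 ≈ 145.545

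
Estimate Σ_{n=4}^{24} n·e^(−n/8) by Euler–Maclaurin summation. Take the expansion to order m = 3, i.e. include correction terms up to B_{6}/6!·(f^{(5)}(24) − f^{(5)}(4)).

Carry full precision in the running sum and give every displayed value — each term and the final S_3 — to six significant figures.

∫_4^24 x·e^(−x/8) dx evaluates to 45.4815.
½[f(4) + f(24)] = ½[2.42612 + 1.19489] = 1.81051.
So far: 47.2920.
k=1: B_{2}/(2)! × [f^{(1)}(24) − f^{(1)}(4)] = 1/12 × (-0.0995741 − 0.303265) = -0.0335700.
Partial sum through k=1: 47.2584.
k=2: B_{4}/(4)! × [f^{(3)}(24) − f^{(3)}(4)] = −1/720 × (0.00000 − 0.0236926) = 3.29064e-05.
Partial sum through k=2: 47.2584.
k=3: B_{6}/(6)! × [f^{(5)}(24) − f^{(5)}(4)] = 1/30240 × (2.43101e-05 − 0.000666354) = -2.12316e-08.

S_3 ≈ 47.2584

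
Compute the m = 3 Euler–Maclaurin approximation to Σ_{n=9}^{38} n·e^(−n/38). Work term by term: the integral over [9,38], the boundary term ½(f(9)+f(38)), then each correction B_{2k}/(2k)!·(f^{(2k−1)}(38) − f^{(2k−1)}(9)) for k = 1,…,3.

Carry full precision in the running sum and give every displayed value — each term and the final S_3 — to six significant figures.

∫_9^38 x·e^(−x/38) dx evaluates to 346.925.
Boundary: ½(f(9) + f(38)) = ½(7.10204 + 13.9794) = 10.5407.
Running total after boundary: 357.466.
Order-1 term: 1/12 · (0.00000 − 0.602220) = -0.0501850.
Partial sum through k=1: 357.416.
Order-2 term: −1/720 · (0.000509528 − 0.00151001) = 1.38956e-06.
Partial sum through k=2: 357.416.
Order-3 term: 1/30240 · (7.05718e-07 − 1.80261e-06) = -3.62728e-11.

S_3 ≈ 357.416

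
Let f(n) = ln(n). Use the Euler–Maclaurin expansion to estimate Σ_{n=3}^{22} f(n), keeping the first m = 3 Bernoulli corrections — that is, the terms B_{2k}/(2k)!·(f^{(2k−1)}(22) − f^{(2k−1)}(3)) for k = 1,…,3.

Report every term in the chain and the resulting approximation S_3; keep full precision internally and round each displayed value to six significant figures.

S_3 ≈ 47.7780

Integral: ∫_3^22 ln(x) dx = 45.7071.
½[f(3) + f(22)] = ½[1.09861 + 3.09104] = 2.09483.
Integral + boundary = 47.8019.
Correction k=1: B_{2}/2! · (f^{(1)}(22) − f^{(1)}(3)) = 1/12 · (0.0454545 − 0.333333) = -0.0239899.
After k=1: 47.7779.
Correction k=2: B_{4}/4! · (f^{(3)}(22) − f^{(3)}(3)) = −1/720 · (0.000187829 − 0.0740741) = 0.000102620.
After k=2: 47.7780.
Correction k=3: B_{6}/6! · (f^{(5)}(22) − f^{(5)}(3)) = 1/30240 · (4.65691e-06 − 0.0987654) = -3.26590e-06.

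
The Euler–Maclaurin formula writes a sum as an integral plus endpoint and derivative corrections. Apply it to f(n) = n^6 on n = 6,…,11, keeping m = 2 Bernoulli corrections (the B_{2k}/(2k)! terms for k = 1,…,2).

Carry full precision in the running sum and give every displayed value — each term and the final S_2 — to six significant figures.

S_2 ≈ 3.72945e+06

Integral: ∫_6^11 x^6 dx = 2.74389e+06.
Endpoint term: (f(6) + f(11))/2 = (46656.0 + 1.77156e+06)/2 = 909108.
So far: 3.65300e+06.
Order-1 term: 1/12 · (966306 − 46656.0) = 76637.5.
Partial sum through k=1: 3.72964e+06.
Order-2 term: −1/720 · (159720 − 25920.0) = -185.833.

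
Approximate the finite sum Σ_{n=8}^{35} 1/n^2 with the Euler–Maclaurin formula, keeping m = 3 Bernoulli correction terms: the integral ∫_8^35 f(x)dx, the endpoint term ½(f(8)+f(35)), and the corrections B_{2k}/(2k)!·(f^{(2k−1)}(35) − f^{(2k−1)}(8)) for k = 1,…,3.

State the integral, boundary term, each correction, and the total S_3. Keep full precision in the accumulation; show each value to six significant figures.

S_3 ≈ 0.104970

∫_8^35 1/x^2 dx evaluates to 0.0964286.
½[f(8) + f(35)] = ½[0.0156250 + 0.000816327] = 0.00822066.
Running total after boundary: 0.104649.
Correction k=1: B_{2}/2! · (f^{(1)}(35) − f^{(1)}(8)) = 1/12 · (-4.66472e-05 − (-0.00390625)) = 0.000321634.
After k=1: 0.104971.
Correction k=2: B_{4}/4! · (f^{(3)}(35) − f^{(3)}(8)) = −1/720 · (-4.56952e-07 − (-0.000732422)) = -1.01662e-06.
After k=2: 0.104970.
Correction k=3: B_{6}/6! · (f^{(5)}(35) − f^{(5)}(8)) = 1/30240 · (-1.11907e-08 − (-0.000343323)) = 1.13529e-08.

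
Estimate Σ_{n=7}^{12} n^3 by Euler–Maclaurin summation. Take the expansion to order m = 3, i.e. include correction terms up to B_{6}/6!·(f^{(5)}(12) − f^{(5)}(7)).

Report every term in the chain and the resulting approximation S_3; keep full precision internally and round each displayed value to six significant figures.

S_3 ≈ 5643.00

∫_7^12 x^3 dx evaluates to 4583.75.
½[f(7) + f(12)] = ½[343.000 + 1728.00] = 1035.50.
So far: 5619.25.
Order-1 term: 1/12 · (432.000 − 147.000) = 23.7500.
After k=1: 5643.00.
Order-2 term: −1/720 · (6.00000 − 6.00000) = 0.00000.
After k=2: 5643.00.
Order-3 term: 1/30240 · (0.00000 − 0.00000) = 0.00000.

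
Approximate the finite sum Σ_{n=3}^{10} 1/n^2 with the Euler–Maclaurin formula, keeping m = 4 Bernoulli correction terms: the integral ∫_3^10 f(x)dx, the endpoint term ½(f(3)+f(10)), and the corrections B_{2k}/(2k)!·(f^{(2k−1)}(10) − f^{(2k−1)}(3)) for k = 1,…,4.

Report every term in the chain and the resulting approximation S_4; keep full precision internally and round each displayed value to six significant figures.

S_4 ≈ 0.299767

Integral: ∫_3^10 1/x^2 dx = 0.233333.
½[f(3) + f(10)] = ½[0.111111 + 0.0100000] = 0.0605556.
Running total after boundary: 0.293889.
k=1: B_{2}/(2)! × [f^{(1)}(10) − f^{(1)}(3)] = 1/12 × (-0.00200000 − (-0.0740741)) = 0.00600617.
Partial sum through k=1: 0.299895.
k=2: B_{4}/(4)! × [f^{(3)}(10) − f^{(3)}(3)] = −1/720 × (-0.000240000 − (-0.0987654)) = -0.000136841.
Partial sum through k=2: 0.299758.
k=3: B_{6}/(6)! × [f^{(5)}(10) − f^{(5)}(3)] = 1/30240 × (-7.20000e-05 − (-0.329218)) = 1.08845e-05.
Partial sum through k=3: 0.299769.
k=4: B_{8}/(8)! × [f^{(7)}(10) − f^{(7)}(3)] = −1/1209600 × (-4.03200e-05 − (-2.04847)) = -1.69348e-06.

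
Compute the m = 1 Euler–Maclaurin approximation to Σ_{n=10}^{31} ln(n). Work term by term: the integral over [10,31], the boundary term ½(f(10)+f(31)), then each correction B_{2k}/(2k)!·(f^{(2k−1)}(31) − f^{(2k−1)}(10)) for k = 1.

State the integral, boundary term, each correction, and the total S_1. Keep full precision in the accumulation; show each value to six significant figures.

Integral: ∫_10^31 ln(x) dx = 62.4278.
½[f(10) + f(31)] = ½[2.30259 + 3.43399] = 2.86829.
So far: 65.2960.
Order-1 term: 1/12 · (0.0322581 − 0.100000) = -0.00564516.

S_1 ≈ 65.2904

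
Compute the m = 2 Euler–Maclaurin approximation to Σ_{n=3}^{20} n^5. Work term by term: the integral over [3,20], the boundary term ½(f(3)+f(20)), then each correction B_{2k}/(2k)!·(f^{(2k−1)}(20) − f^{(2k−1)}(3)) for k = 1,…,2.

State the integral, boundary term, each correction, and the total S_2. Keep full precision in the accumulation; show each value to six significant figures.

S_2 ≈ 1.23333e+07

Integral: ∫_3^20 x^5 dx = 1.06665e+07.
½[f(3) + f(20)] = ½[243.000 + 3.20000e+06] = 1.60012e+06.
So far: 1.22667e+07.
Correction k=1: B_{2}/2! · (f^{(1)}(20) − f^{(1)}(3)) = 1/12 · (800000 − 405.000) = 66632.9.
Running total after k=1: 1.23333e+07.
Correction k=2: B_{4}/4! · (f^{(3)}(20) − f^{(3)}(3)) = −1/720 · (24000.0 − 540.000) = -32.5833.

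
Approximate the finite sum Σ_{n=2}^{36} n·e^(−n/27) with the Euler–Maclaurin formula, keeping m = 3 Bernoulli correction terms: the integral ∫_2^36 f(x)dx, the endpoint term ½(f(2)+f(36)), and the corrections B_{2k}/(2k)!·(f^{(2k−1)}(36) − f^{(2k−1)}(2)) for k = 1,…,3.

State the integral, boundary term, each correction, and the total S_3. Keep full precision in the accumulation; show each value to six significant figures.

∫_2^36 x·e^(−x/27) dx evaluates to 278.717.
Endpoint term: (f(2) + f(36))/2 = (1.85721 + 9.48950)/2 = 5.67335.
Running total after boundary: 284.391.
k=1: B_{2}/(2)! × [f^{(1)}(36) − f^{(1)}(2)] = 1/12 × (-0.0878657 − 0.859818) = -0.0789736.
After k=1: 284.312.
k=2: B_{4}/(4)! × [f^{(3)}(36) − f^{(3)}(2)] = −1/720 × (0.000602645 − 0.00372706) = 4.33946e-06.
After k=2: 284.312.
k=3: B_{6}/(6)! × [f^{(5)}(36) − f^{(5)}(2)] = 1/30240 × (1.81868e-06 − 8.60722e-06) = -2.24489e-10.

S_3 ≈ 284.312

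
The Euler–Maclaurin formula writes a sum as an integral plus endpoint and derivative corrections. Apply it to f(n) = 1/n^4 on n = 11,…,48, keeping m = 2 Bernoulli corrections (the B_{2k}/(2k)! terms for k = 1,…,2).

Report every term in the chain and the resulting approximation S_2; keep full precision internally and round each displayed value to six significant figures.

The integral term ∫_11^48 1/x^4 dx = 0.000247424.
Endpoint term: (f(11) + f(48))/2 = (6.83013e-05 + 1.88380e-07)/2 = 3.42449e-05.
Integral + boundary = 0.000281669.
Correction k=1: B_{2}/2! · (f^{(1)}(48) − f^{(1)}(11)) = 1/12 · (-1.56983e-08 − (-2.48369e-05)) = 2.06843e-06.
Running total after k=1: 0.000283737.
Correction k=2: B_{4}/4! · (f^{(3)}(48) − f^{(3)}(11)) = −1/720 · (-2.04406e-10 − (-6.15790e-06)) = -8.55235e-09.

S_2 ≈ 0.000283729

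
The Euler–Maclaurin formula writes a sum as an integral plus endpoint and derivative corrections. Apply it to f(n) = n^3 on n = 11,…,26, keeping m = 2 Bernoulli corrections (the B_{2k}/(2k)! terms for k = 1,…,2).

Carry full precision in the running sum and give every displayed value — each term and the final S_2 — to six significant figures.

Integral: ∫_11^26 x^3 dx = 110584.
Boundary: ½(f(11) + f(26)) = ½(1331.00 + 17576.0) = 9453.50.
Running total after boundary: 120037.
k=1: B_{2}/(2)! × [f^{(1)}(26) − f^{(1)}(11)] = 1/12 × (2028.00 − 363.000) = 138.750.
Partial sum through k=1: 120176.
k=2: B_{4}/(4)! × [f^{(3)}(26) − f^{(3)}(11)] = −1/720 × (6.00000 − 6.00000) = 0.00000.

S_2 ≈ 120176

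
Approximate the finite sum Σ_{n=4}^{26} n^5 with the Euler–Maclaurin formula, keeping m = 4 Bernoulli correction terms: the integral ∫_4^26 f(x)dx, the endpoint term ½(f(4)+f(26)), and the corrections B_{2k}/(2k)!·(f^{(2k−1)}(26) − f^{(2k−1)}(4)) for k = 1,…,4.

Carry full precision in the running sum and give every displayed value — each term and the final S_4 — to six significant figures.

∫_4^26 x^5 dx evaluates to 5.14853e+07.
½[f(4) + f(26)] = ½[1024.00 + 1.18814e+07] = 5.94120e+06.
Integral + boundary = 5.74265e+07.
k=1: B_{2}/(2)! × [f^{(1)}(26) − f^{(1)}(4)] = 1/12 × (2.28488e+06 − 1280.00) = 190300.
After k=1: 5.76168e+07.
k=2: B_{4}/(4)! × [f^{(3)}(26) − f^{(3)}(4)] = −1/720 × (40560.0 − 960.000) = -55.0000.
After k=2: 5.76167e+07.
k=3: B_{6}/(6)! × [f^{(5)}(26) − f^{(5)}(4)] = 1/30240 × (120.000 − 120.000) = 0.00000.
After k=3: 5.76167e+07.
k=4: B_{8}/(8)! × [f^{(7)}(26) − f^{(7)}(4)] = −1/1209600 × (0.00000 − 0.00000) = 0.00000.

S_4 ≈ 5.76167e+07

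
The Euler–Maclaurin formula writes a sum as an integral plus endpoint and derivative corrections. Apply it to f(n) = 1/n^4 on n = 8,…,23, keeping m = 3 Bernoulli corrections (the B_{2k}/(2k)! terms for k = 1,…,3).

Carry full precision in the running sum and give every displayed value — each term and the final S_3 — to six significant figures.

The integral term ∫_8^23 1/x^4 dx = 0.000623645.
½[f(8) + f(23)] = ½[0.000244141 + 3.57346e-06] = 0.000123857.
Running total after boundary: 0.000747502.
Order-1 term: 1/12 · (-6.21471e-07 − (-0.000122070)) = 1.01207e-05.
After k=1: 0.000757623.
Order-2 term: −1/720 · (-3.52441e-08 − (-5.72205e-05)) = -7.94239e-08.
After k=2: 0.000757544.
Order-3 term: 1/30240 · (-3.73094e-09 − (-5.00679e-05)) = 1.65556e-09.

S_3 ≈ 0.000757545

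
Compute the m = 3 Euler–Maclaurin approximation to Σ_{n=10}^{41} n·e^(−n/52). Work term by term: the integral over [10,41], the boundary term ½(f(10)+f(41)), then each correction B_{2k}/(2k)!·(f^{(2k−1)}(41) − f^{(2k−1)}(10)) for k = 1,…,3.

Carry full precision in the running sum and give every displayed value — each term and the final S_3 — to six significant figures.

The integral term ∫_10^41 x·e^(−x/52) dx = 461.798.
Boundary: ½(f(10) + f(41)) = ½(8.25053 + 18.6363) = 13.4434.
Running total after boundary: 475.242.
Correction k=1: B_{2}/2! · (f^{(1)}(41) − f^{(1)}(10)) = 1/12 · (0.0961534 − 0.666389) = -0.0475196.
Partial sum through k=1: 475.194.
Correction k=2: B_{4}/4! · (f^{(3)}(41) − f^{(3)}(10)) = −1/720 · (0.000371761 − 0.000856692) = 6.73516e-07.
Partial sum through k=2: 475.194.
Correction k=3: B_{6}/6! · (f^{(5)}(41) − f^{(5)}(10)) = 1/30240 · (2.61820e-07 − 5.42507e-07) = -9.28197e-12.

S_3 ≈ 475.194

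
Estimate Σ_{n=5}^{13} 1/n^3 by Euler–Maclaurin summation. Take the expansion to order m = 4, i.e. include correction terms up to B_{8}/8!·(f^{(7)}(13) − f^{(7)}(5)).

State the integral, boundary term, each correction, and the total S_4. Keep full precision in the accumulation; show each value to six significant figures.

The integral term ∫_5^13 1/x^3 dx = 0.0170414.
Boundary: ½(f(5) + f(13)) = ½(0.00800000 + 0.000455166) = 0.00422758.
Integral + boundary = 0.0212690.
Order-1 term: 1/12 · (-0.000105038 − (-0.00480000)) = 0.000391247.
Partial sum through k=1: 0.0216602.
Order-2 term: −1/720 · (-1.24306e-05 − (-0.00384000)) = -5.31607e-06.
Partial sum through k=2: 0.0216549.
Order-3 term: 1/30240 · (-3.08925e-06 − (-0.00645120)) = 2.13231e-07.
Partial sum through k=3: 0.0216551.
Order-4 term: −1/1209600 · (-1.31613e-06 − (-0.0185795)) = -1.53589e-08.

S_4 ≈ 0.0216551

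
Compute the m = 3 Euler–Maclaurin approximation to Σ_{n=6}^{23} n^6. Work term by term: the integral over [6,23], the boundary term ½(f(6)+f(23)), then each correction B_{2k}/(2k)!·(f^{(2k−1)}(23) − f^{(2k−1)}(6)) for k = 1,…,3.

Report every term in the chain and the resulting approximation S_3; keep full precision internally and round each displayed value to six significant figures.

S_3 ≈ 5.63617e+08

Integral: ∫_6^23 x^6 dx = 4.86364e+08.
Boundary: ½(f(6) + f(23)) = ½(46656.0 + 1.48036e+08) = 7.40413e+07.
Running total after boundary: 5.60405e+08.
Order-1 term: 1/12 · (3.86181e+07 − 46656.0) = 3.21428e+06.
Running total after k=1: 5.63619e+08.
Order-2 term: −1/720 · (1.46004e+06 − 25920.0) = -1991.83.
Running total after k=2: 5.63617e+08.
Order-3 term: 1/30240 · (16560.0 − 4320.00) = 0.404762.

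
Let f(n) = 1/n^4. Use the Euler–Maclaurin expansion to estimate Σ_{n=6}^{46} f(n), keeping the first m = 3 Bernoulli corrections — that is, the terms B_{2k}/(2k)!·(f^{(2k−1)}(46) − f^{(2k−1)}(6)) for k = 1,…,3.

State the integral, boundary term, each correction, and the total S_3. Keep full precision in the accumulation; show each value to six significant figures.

Integral: ∫_6^46 1/x^4 dx = 0.00153979.
Endpoint term: (f(6) + f(46))/2 = (0.000771605 + 2.23341e-07)/2 = 0.000385914.
So far: 0.00192570.
Order-1 term: 1/12 · (-1.94210e-08 − (-0.000514403)) = 4.28653e-05.
Running total after k=1: 0.00196856.
Order-2 term: −1/720 · (-2.75345e-10 − (-0.000428669)) = -5.95374e-07.
Running total after k=2: 0.00196797.
Order-3 term: 1/30240 · (-7.28700e-12 − (-0.000666819)) = 2.20509e-08.

S_3 ≈ 0.00196799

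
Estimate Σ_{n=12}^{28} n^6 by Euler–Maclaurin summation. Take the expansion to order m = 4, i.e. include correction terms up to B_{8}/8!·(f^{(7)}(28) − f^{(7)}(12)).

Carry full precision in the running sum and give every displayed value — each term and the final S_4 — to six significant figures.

S_4 ≈ 2.17336e+09

Integral: ∫_12^28 x^6 dx = 1.92244e+09.
Boundary: ½(f(12) + f(28)) = ½(2.98598e+06 + 4.81890e+08) = 2.42438e+08.
Running total after boundary: 2.16488e+09.
k=1: B_{2}/(2)! × [f^{(1)}(28) − f^{(1)}(12)] = 1/12 × (1.03262e+08 − 1.49299e+06) = 8.48077e+06.
Partial sum through k=1: 2.17336e+09.
k=2: B_{4}/(4)! × [f^{(3)}(28) − f^{(3)}(12)] = −1/720 × (2.63424e+06 − 207360) = -3370.67.
Partial sum through k=2: 2.17336e+09.
k=3: B_{6}/(6)! × [f^{(5)}(28) − f^{(5)}(12)] = 1/30240 × (20160.0 − 8640.00) = 0.380952.
Partial sum through k=3: 2.17336e+09.
k=4: B_{8}/(8)! × [f^{(7)}(28) − f^{(7)}(12)] = −1/1209600 × (0.00000 − 0.00000) = 0.00000.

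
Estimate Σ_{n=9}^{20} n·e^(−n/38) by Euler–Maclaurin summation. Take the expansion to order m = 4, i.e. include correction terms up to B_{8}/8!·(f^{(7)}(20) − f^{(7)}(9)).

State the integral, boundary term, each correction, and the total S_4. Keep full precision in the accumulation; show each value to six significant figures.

S_4 ≈ 116.719

Integral: ∫_9^20 x·e^(−x/38) dx = 107.287.
Endpoint term: (f(9) + f(20))/2 = (7.10204 + 11.8156)/2 = 9.45880.
Running total after boundary: 116.746.
Order-1 term: 1/12 · (0.279842 − 0.602220) = -0.0268648.
Partial sum through k=1: 116.719.
Order-2 term: −1/720 · (0.00101205 − 0.00151001) = 6.91612e-07.
Partial sum through k=2: 116.719.
Order-3 term: 1/30240 · (1.26752e-06 − 1.80261e-06) = -1.76947e-11.
Partial sum through k=3: 116.719.
Order-4 term: −1/1209600 · (1.27021e-09 − 1.77251e-09) = 4.15265e-16.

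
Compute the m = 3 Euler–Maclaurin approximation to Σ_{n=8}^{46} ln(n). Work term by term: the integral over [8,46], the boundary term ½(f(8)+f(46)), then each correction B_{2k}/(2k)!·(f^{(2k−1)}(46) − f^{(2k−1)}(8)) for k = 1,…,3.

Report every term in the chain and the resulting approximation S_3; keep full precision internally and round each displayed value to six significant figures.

Integral: ∫_8^46 ln(x) dx = 121.482.
Boundary: ½(f(8) + f(46)) = ½(2.07944 + 3.82864) = 2.95404.
So far: 124.436.
k=1: B_{2}/(2)! × [f^{(1)}(46) − f^{(1)}(8)] = 1/12 × (0.0217391 − 0.125000) = -0.00860507.
Partial sum through k=1: 124.427.
k=2: B_{4}/(4)! × [f^{(3)}(46) − f^{(3)}(8)] = −1/720 × (2.05474e-05 − 0.00390625) = 5.39681e-06.
Partial sum through k=2: 124.427.
k=3: B_{6}/(6)! × [f^{(5)}(46) − f^{(5)}(8)] = 1/30240 × (1.16526e-07 − 0.000732422) = -2.42164e-08.

S_3 ≈ 124.427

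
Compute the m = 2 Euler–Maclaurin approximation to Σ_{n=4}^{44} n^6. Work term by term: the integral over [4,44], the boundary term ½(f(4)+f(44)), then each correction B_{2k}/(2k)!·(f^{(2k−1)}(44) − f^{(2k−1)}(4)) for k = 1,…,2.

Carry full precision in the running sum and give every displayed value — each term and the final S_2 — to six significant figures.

S_2 ≈ 4.93217e+10

∫_4^44 x^6 dx evaluates to 4.56111e+10.
Boundary: ½(f(4) + f(44)) = ½(4096.00 + 7.25631e+09) = 3.62816e+09.
Running total after boundary: 4.92393e+10.
Order-1 term: 1/12 · (9.89497e+08 − 6144.00) = 8.24576e+07.
Partial sum through k=1: 4.93217e+10.
Order-2 term: −1/720 · (1.02221e+07 − 7680.00) = -14186.7.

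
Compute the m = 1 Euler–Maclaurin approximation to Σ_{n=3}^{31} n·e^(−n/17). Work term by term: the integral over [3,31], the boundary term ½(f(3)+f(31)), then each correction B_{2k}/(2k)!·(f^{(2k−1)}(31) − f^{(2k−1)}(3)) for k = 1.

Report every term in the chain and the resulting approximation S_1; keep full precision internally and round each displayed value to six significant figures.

S_1 ≈ 156.940

∫_3^31 x·e^(−x/17) dx evaluates to 153.249.
Endpoint term: (f(3) + f(31))/2 = (2.51467 + 5.00510)/2 = 3.75989.
Integral + boundary = 157.009.
Order-1 term: 1/12 · (-0.132963 − 0.690302) = -0.0686054.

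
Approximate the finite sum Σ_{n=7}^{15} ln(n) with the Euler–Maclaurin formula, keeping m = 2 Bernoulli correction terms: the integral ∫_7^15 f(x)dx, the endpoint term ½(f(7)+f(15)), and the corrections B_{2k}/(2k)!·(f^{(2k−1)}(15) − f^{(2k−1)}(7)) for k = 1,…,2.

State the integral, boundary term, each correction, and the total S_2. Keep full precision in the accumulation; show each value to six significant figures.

∫_7^15 ln(x) dx evaluates to 18.9994.
½[f(7) + f(15)] = ½[1.94591 + 2.70805] = 2.32698.
So far: 21.3264.
k=1: B_{2}/(2)! × [f^{(1)}(15) − f^{(1)}(7)] = 1/12 × (0.0666667 − 0.142857) = -0.00634921.
Running total after k=1: 21.3200.
k=2: B_{4}/(4)! × [f^{(3)}(15) − f^{(3)}(7)] = −1/720 × (0.000592593 − 0.00583090) = 7.27543e-06.

S_2 ≈ 21.3200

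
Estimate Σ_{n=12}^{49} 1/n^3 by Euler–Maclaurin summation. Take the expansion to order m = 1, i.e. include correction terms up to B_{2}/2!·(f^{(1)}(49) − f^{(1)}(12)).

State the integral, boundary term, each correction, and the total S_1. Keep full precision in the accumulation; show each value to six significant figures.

S_1 ≈ 0.00356959

∫_12^49 1/x^3 dx evaluates to 0.00326398.
½[f(12) + f(49)] = ½[0.000578704 + 8.49986e-06] = 0.000293602.
Integral + boundary = 0.00355758.
Order-1 term: 1/12 · (-5.20400e-07 − (-0.000144676)) = 1.20130e-05.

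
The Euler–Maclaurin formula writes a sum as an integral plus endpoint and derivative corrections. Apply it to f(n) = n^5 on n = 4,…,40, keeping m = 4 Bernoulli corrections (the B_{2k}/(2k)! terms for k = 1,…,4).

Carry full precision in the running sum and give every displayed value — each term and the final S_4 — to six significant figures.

S_4 ≈ 7.34933e+08

The integral term ∫_4^40 x^5 dx = 6.82666e+08.
Boundary: ½(f(4) + f(40)) = ½(1024.00 + 1.02400e+08) = 5.12005e+07.
Integral + boundary = 7.33866e+08.
Correction k=1: B_{2}/2! · (f^{(1)}(40) − f^{(1)}(4)) = 1/12 · (1.28000e+07 − 1280.00) = 1.06656e+06.
After k=1: 7.34933e+08.
Correction k=2: B_{4}/4! · (f^{(3)}(40) − f^{(3)}(4)) = −1/720 · (96000.0 − 960.000) = -132.000.
After k=2: 7.34933e+08.
Correction k=3: B_{6}/6! · (f^{(5)}(40) − f^{(5)}(4)) = 1/30240 · (120.000 − 120.000) = 0.00000.
After k=3: 7.34933e+08.
Correction k=4: B_{8}/8! · (f^{(7)}(40) − f^{(7)}(4)) = −1/1209600 · (0.00000 − 0.00000) = 0.00000.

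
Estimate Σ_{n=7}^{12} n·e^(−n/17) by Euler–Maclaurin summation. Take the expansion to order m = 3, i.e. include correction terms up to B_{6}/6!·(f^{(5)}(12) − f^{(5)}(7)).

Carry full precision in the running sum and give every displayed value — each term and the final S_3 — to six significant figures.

S_3 ≈ 32.1716

∫_7^12 x·e^(−x/17) dx evaluates to 26.9112.
Endpoint term: (f(7) + f(12))/2 = (4.63736 + 5.92407)/2 = 5.28072.
Integral + boundary = 32.1919.
Correction k=1: B_{2}/2! · (f^{(1)}(12) − f^{(1)}(7)) = 1/12 · (0.145198 − 0.389694) = -0.0203747.
Partial sum through k=1: 32.1716.
Correction k=2: B_{4}/4! · (f^{(3)}(12) − f^{(3)}(7)) = −1/720 · (0.00391884 − 0.00593306) = 2.79753e-06.
Partial sum through k=2: 32.1716.
Correction k=3: B_{6}/6! · (f^{(5)}(12) − f^{(5)}(7)) = 1/30240 · (2.53815e-05 − 3.63934e-05) = -3.64150e-10.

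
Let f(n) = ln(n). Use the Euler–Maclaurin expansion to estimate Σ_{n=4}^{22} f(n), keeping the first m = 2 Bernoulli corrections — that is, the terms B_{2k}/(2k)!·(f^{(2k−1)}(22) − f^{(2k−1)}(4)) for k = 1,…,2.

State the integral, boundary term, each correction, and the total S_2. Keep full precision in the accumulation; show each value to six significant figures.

The integral term ∫_4^22 ln(x) dx = 44.4578.
Boundary: ½(f(4) + f(22)) = ½(1.38629 + 3.09104) = 2.23867.
Running total after boundary: 46.6964.
Order-1 term: 1/12 · (0.0454545 − 0.250000) = -0.0170455.
Running total after k=1: 46.6794.
Order-2 term: −1/720 · (0.000187829 − 0.0312500) = 4.31419e-05.

S_2 ≈ 46.6794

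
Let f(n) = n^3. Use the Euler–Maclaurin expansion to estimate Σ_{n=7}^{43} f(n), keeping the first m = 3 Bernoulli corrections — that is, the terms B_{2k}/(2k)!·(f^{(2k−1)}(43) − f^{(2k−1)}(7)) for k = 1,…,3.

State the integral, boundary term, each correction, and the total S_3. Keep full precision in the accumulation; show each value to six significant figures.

S_3 ≈ 894475

Integral: ∫_7^43 x^3 dx = 854100.
Endpoint term: (f(7) + f(43))/2 = (343.000 + 79507.0)/2 = 39925.0.
Integral + boundary = 894025.
k=1: B_{2}/(2)! × [f^{(1)}(43) − f^{(1)}(7)] = 1/12 × (5547.00 − 147.000) = 450.000.
After k=1: 894475.
k=2: B_{4}/(4)! × [f^{(3)}(43) − f^{(3)}(7)] = −1/720 × (6.00000 − 6.00000) = 0.00000.
After k=2: 894475.
k=3: B_{6}/(6)! × [f^{(5)}(43) − f^{(5)}(7)] = 1/30240 × (0.00000 − 0.00000) = 0.00000.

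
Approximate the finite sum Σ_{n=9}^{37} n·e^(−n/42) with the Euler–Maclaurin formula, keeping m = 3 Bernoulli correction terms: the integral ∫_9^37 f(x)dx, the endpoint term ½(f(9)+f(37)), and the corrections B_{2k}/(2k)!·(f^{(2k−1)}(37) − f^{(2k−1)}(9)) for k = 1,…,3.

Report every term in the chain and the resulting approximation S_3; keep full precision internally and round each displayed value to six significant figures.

The integral term ∫_9^37 x·e^(−x/42) dx = 353.907.
Boundary: ½(f(9) + f(37)) = ½(7.26406 + 15.3324) = 11.2982.
Integral + boundary = 365.205.
Order-1 term: 1/12 · (0.0493319 − 0.634164) = -0.0487360.
Partial sum through k=1: 365.156.
Order-2 term: −1/720 · (0.000497794 − 0.00127460) = 1.07890e-06.
Partial sum through k=2: 365.156.
Order-3 term: 1/30240 · (5.48538e-07 − 1.24133e-06) = -2.29097e-11.

S_3 ≈ 365.156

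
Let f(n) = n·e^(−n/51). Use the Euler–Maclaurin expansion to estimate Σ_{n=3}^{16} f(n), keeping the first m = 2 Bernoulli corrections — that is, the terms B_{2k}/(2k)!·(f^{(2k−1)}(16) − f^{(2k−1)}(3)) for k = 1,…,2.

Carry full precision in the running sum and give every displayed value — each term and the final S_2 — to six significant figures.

Integral: ∫_3^16 x·e^(−x/51) dx = 99.8038.
Endpoint term: (f(3) + f(16))/2 = (2.82862 + 11.6915)/2 = 7.26007.
Running total after boundary: 107.064.
k=1: B_{2}/(2)! × [f^{(1)}(16) − f^{(1)}(3)] = 1/12 × (0.501474 − 0.887410) = -0.0321613.
Partial sum through k=1: 107.032.
k=2: B_{4}/(4)! × [f^{(3)}(16) − f^{(3)}(3)] = −1/720 × (0.000754676 − 0.00106619) = 4.32656e-07.

S_2 ≈ 107.032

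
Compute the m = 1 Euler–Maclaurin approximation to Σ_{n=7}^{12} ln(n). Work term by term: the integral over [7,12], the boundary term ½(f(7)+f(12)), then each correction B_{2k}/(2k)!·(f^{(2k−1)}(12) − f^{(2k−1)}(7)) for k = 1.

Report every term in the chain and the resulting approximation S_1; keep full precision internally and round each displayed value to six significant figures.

The integral term ∫_7^12 ln(x) dx = 11.1975.
Endpoint term: (f(7) + f(12))/2 = (1.94591 + 2.48491)/2 = 2.21541.
Integral + boundary = 13.4129.
Correction k=1: B_{2}/2! · (f^{(1)}(12) − f^{(1)}(7)) = 1/12 · (0.0833333 − 0.142857) = -0.00496032.

S_1 ≈ 13.4080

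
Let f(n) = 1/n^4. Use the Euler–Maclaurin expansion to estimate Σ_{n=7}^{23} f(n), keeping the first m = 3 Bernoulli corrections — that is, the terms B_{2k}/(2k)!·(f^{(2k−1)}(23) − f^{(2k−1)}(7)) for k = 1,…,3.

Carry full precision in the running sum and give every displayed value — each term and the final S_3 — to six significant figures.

The integral term ∫_7^23 1/x^4 dx = 0.000944421.
Endpoint term: (f(7) + f(23))/2 = (0.000416493 + 3.57346e-06)/2 = 0.000210033.
Running total after boundary: 0.00115445.
k=1: B_{2}/(2)! × [f^{(1)}(23) − f^{(1)}(7)] = 1/12 × (-6.21471e-07 − (-0.000237996)) = 1.97812e-05.
Running total after k=1: 0.00117424.
k=2: B_{4}/(4)! × [f^{(3)}(23) − f^{(3)}(7)] = −1/720 × (-3.52441e-08 − (-0.000145712)) = -2.02329e-07.
Running total after k=2: 0.00117403.
k=3: B_{6}/(6)! × [f^{(5)}(23) − f^{(5)}(7)] = 1/30240 × (-3.73094e-09 − (-0.000166528)) = 5.50675e-09.

S_3 ≈ 0.00117404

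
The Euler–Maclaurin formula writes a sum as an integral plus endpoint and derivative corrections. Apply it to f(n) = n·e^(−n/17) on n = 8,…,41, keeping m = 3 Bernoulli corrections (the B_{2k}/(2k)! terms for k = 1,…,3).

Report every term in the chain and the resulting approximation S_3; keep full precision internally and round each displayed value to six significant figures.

∫_8^41 x·e^(−x/17) dx evaluates to 177.068.
Endpoint term: (f(8) + f(41))/2 = (4.99708 + 3.67593)/2 = 4.33651.
Running total after boundary: 181.405.
Correction k=1: B_{2}/2! · (f^{(1)}(41) − f^{(1)}(8)) = 1/12 · (-0.126574 − 0.330689) = -0.0381053.
After k=1: 181.366.
Correction k=2: B_{4}/4! · (f^{(3)}(41) − f^{(3)}(8)) = −1/720 · (0.000182489 − 0.00546698) = 7.33958e-06.
After k=2: 181.366.
Correction k=3: B_{6}/6! · (f^{(5)}(41) − f^{(5)}(8)) = 1/30240 · (2.77838e-06 − 3.38744e-05) = -1.02831e-09.

S_3 ≈ 181.366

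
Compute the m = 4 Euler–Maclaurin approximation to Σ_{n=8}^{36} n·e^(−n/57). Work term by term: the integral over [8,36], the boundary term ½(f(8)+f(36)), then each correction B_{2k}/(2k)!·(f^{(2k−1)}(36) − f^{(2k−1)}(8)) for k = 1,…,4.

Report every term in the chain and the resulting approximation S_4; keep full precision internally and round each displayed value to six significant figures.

Integral: ∫_8^36 x·e^(−x/57) dx = 401.027.
Boundary: ½(f(8) + f(36)) = ½(6.95243 + 19.1431) = 13.0477.
Running total after boundary: 414.075.
Order-1 term: 1/12 · (0.195908 − 0.747081) = -0.0459310.
After k=1: 414.029.
Order-2 term: −1/720 · (0.000387631 − 0.000764908) = 5.23997e-07.
After k=2: 414.029.
Order-3 term: 1/30240 · (2.20056e-07 − 4.00085e-07) = -5.95332e-12.
After k=3: 414.029.
Order-4 term: −1/1209600 · (9.87396e-11 − 1.73820e-10) = 6.20702e-17.

S_4 ≈ 414.029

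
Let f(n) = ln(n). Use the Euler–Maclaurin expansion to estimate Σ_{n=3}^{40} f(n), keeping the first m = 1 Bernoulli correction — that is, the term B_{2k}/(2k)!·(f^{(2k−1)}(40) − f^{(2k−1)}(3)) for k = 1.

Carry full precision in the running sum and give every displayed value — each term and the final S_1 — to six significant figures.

∫_3^40 ln(x) dx evaluates to 107.259.
Endpoint term: (f(3) + f(40))/2 = (1.09861 + 3.68888)/2 = 2.39375.
Running total after boundary: 109.653.
Correction k=1: B_{2}/2! · (f^{(1)}(40) − f^{(1)}(3)) = 1/12 · (0.0250000 − 0.333333) = -0.0256944.

S_1 ≈ 109.627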